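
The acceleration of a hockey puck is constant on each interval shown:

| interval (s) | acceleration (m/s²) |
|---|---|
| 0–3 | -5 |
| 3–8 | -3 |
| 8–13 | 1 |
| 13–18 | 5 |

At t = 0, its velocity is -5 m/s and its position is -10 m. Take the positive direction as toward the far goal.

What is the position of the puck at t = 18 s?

On each constant-a segment, Δv = aΔt and Δx = v₀Δt + ½aΔt²; chain segment to segment.
0–3 s: v starts -5 m/s; Δx = -5·3 + ½·-5·3² = -37.5 m; v ends -20 m/s.
3–8 s: v starts -20 m/s; Δx = -20·5 + ½·-3·5² = -137.5 m; v ends -35 m/s.
8–13 s: v starts -35 m/s; Δx = -35·5 + ½·1·5² = -162.5 m; v ends -30 m/s.
13–18 s: v starts -30 m/s; Δx = -30·5 + ½·5·5² = -87.5 m; v ends -5 m/s.
x(18) = -10 + Σ Δx = -435 m.

-435 m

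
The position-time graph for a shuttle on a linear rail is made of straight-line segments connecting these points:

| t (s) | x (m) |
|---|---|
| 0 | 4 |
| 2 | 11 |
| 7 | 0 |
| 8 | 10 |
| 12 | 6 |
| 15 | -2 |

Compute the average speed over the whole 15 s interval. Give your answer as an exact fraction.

8/3 m/s

Average speed = (total path length)/(elapsed time); on a piecewise-linear x-t graph the path length is Σ|Δx|.
0–2 s: |Δx| = |11 − 4| = 7 m
2–7 s: |Δx| = |0 − 11| = 11 m
7–8 s: |Δx| = |10 − 0| = 10 m
8–12 s: |Δx| = |6 − 10| = 4 m
12–15 s: |Δx| = |-2 − 6| = 8 m
Total path = 40 m; average speed = 40/15 = 8/3 m/s.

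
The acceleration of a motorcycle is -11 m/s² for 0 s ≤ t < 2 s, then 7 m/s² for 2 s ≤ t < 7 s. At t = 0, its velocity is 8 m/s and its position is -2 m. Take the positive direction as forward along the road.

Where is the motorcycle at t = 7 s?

9.5 m

On each constant-a segment, Δv = aΔt and Δx = v₀Δt + ½aΔt²; chain segment to segment.
0–2 s: v starts 8 m/s; Δx = 8·2 + ½·-11·2² = -6 m; v ends -14 m/s.
2–7 s: v starts -14 m/s; Δx = -14·5 + ½·7·5² = 17.5 m; v ends 21 m/s.
x(7) = -2 + Σ Δx = 9.5 m.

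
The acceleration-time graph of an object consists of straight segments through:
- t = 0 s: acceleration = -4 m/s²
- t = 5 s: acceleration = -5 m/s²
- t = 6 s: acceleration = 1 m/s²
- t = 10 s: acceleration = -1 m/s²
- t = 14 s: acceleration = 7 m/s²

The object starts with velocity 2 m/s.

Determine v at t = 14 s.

Δv equals the area under the a-t graph; then v = v₀ + Δv.
0–5 s: ½(-4 + -5)(5) = -22.5 m/s
5–6 s: ½(-5 + 1)(1) = -2 m/s
6–10 s: ½(1 + -1)(4) = 0 m/s
10–14 s: ½(-1 + 7)(4) = 12 m/s
Δv = -12.5 m/s, so v(14) = 2 + (-12.5) = -10.5 m/s.

-10.5 m/s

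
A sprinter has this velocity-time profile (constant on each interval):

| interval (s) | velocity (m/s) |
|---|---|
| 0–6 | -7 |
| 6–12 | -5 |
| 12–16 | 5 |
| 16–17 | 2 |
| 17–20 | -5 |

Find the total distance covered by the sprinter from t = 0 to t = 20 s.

109 m

Distance (not displacement) is the total path length: add the absolute areas under v-t.
0–6 s: |-7| × 6 = 42 m
6–12 s: |-5| × 6 = 30 m
12–16 s: |5| × 4 = 20 m
16–17 s: |2| × 1 = 2 m
17–20 s: |-5| × 3 = 15 m
Total distance = 109 m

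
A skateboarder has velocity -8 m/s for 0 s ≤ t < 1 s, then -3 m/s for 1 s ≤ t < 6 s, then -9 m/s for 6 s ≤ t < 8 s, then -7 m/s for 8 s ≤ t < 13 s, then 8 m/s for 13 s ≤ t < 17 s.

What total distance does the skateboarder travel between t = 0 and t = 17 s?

Total distance travelled is ∫|v| dt — sum the magnitudes of each area piece.
0–1 s: |-8| × 1 = 8 m
1–6 s: |-3| × 5 = 15 m
6–8 s: |-9| × 2 = 18 m
8–13 s: |-7| × 5 = 35 m
13–17 s: |8| × 4 = 32 m
Total distance = 108 m

108 m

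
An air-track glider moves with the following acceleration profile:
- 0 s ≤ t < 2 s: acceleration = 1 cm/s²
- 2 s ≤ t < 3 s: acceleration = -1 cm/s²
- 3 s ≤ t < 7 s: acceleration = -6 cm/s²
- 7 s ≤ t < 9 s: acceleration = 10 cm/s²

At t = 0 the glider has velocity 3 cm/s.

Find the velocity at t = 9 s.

Δv equals the area under the a-t graph; then v = v₀ + Δv.
0–2 s: 1 × 2 = 2 cm/s
2–3 s: -1 × 1 = -1 cm/s
3–7 s: -6 × 4 = -24 cm/s
7–9 s: 10 × 2 = 20 cm/s
Δv = -3 cm/s, so v(9) = 3 + (-3) = 0 cm/s.

0 cm/s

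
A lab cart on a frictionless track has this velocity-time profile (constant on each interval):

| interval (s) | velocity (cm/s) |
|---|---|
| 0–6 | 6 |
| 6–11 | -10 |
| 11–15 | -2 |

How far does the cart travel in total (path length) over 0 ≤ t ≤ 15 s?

Distance (not displacement) is the total path length: add the absolute areas under v-t.
0–6 s: |6| × 6 = 36 cm
6–11 s: |-10| × 5 = 50 cm
11–15 s: |-2| × 4 = 8 cm
Total distance = 94 cm

94 cm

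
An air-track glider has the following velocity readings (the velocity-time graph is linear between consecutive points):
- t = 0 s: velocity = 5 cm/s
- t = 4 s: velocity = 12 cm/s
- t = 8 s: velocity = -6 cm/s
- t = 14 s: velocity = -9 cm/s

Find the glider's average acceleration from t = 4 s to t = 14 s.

-2.1 cm/s²

Average acceleration = Δv/Δt = (-9 − 12)/(14 − 4) = -2.1 cm/s².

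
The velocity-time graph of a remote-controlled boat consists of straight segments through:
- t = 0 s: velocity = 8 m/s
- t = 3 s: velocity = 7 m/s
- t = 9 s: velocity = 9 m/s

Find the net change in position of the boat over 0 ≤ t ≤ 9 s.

70.5 m

Displacement is the signed area under the v-t curve.
0–3 s: ½(8 + 7)(3) = 22.5 m
3–9 s: ½(7 + 9)(6) = 48 m
Net displacement = 70.5 m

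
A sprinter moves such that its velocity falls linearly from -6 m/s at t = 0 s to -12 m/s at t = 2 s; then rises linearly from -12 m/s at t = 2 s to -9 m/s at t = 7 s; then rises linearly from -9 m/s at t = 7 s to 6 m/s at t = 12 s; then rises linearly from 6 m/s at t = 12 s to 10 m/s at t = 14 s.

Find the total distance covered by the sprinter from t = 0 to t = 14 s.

Total distance travelled is ∫|v| dt — sum the magnitudes of each area piece.
0–2 s: |½(-6 + -12)(2)| = 18 m
2–7 s: |½(-12 + -9)(5)| = 52.5 m
7–12 s: v = 0 at t = 10 s; triangle areas 13.5 + 6 = 19.5 m
12–14 s: |½(6 + 10)(2)| = 16 m
Total distance = 106 m

106 m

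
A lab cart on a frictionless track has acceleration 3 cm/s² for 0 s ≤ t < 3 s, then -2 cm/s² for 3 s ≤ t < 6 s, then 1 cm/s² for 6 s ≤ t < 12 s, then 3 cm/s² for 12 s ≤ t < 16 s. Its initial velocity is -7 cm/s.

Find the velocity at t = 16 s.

14 cm/s

Δv equals the area under the a-t graph; then v = v₀ + Δv.
0–3 s: 3 × 3 = 9 cm/s
3–6 s: -2 × 3 = -6 cm/s
6–12 s: 1 × 6 = 6 cm/s
12–16 s: 3 × 4 = 12 cm/s
Δv = 21 cm/s, so v(16) = -7 + (21) = 14 cm/s.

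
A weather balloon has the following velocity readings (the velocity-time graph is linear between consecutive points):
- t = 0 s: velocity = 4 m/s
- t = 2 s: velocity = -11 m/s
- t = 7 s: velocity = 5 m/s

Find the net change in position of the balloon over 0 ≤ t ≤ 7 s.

Net displacement equals the area under the velocity-time graph (areas below the axis count negative).
0–2 s: ½(4 + -11)(2) = -7 m
2–7 s: ½(-11 + 5)(5) = -15 m
Net displacement = -22 m

-22 m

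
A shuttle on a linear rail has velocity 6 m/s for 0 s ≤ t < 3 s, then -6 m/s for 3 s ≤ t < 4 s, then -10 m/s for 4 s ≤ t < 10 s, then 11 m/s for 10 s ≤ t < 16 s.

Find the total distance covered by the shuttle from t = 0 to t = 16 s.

Total distance travelled is ∫|v| dt — sum the magnitudes of each area piece.
0–3 s: |6| × 3 = 18 m
3–4 s: |-6| × 1 = 6 m
4–10 s: |-10| × 6 = 60 m
10–16 s: |11| × 6 = 66 m
Total distance = 150 m

150 m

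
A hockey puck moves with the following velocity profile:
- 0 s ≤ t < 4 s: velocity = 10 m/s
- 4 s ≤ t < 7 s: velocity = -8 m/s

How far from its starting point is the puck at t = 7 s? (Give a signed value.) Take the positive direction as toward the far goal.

Net displacement equals the area under the velocity-time graph (areas below the axis count negative).
0–4 s: 10 × 4 = 40 m
4–7 s: -8 × 3 = -24 m
Net displacement = 16 m

16 m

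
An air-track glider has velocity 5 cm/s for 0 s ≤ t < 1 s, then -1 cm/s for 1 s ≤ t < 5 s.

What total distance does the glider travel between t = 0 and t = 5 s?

Total distance travelled is ∫|v| dt — sum the magnitudes of each area piece.
0–1 s: |5| × 1 = 5 cm
1–5 s: |-1| × 4 = 4 cm
Total distance = 9 cm

9 cm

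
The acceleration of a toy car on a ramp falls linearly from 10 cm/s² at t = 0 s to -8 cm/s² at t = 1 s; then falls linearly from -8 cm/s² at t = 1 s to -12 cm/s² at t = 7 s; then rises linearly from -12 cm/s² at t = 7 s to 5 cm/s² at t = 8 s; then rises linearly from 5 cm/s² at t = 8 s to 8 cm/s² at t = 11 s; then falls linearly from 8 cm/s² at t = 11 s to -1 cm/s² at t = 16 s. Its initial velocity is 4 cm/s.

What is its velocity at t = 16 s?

Δv equals the area under the a-t graph; then v = v₀ + Δv.
0–1 s: ½(10 + -8)(1) = 1 cm/s
1–7 s: ½(-8 + -12)(6) = -60 cm/s
7–8 s: ½(-12 + 5)(1) = -3.5 cm/s
8–11 s: ½(5 + 8)(3) = 19.5 cm/s
11–16 s: ½(8 + -1)(5) = 17.5 cm/s
Δv = -25.5 cm/s, so v(16) = 4 + (-25.5) = -21.5 cm/s.

-21.5 cm/s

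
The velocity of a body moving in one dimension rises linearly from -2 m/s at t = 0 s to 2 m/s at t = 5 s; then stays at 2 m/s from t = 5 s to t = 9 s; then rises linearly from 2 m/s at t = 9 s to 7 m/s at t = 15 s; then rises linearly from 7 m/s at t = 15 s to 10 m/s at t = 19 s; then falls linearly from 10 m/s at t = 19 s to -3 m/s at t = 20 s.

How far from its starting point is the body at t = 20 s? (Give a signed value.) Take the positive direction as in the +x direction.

72.5 m

Net displacement equals the area under the velocity-time graph (areas below the axis count negative).
0–5 s: ½(-2 + 2)(5) = 0 m
5–9 s: 2 × 4 = 8 m
9–15 s: ½(2 + 7)(6) = 27 m
15–19 s: ½(7 + 10)(4) = 34 m
19–20 s: ½(10 + -3)(1) = 3.5 m
Net displacement = 72.5 m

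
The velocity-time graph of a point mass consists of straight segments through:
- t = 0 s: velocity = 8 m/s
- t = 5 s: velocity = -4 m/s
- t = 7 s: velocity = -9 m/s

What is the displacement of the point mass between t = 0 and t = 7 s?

-3 m

Net displacement equals the area under the velocity-time graph (areas below the axis count negative).
0–5 s: ½(8 + -4)(5) = 10 m
5–7 s: ½(-4 + -9)(2) = -13 m
Net displacement = -3 m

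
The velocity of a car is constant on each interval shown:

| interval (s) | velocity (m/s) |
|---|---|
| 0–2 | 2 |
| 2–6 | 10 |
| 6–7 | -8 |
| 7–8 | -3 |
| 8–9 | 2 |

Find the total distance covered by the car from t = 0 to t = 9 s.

Total distance travelled is ∫|v| dt — sum the magnitudes of each area piece.
0–2 s: |2| × 2 = 4 m
2–6 s: |10| × 4 = 40 m
6–7 s: |-8| × 1 = 8 m
7–8 s: |-3| × 1 = 3 m
8–9 s: |2| × 1 = 2 m
Total distance = 57 m

57 m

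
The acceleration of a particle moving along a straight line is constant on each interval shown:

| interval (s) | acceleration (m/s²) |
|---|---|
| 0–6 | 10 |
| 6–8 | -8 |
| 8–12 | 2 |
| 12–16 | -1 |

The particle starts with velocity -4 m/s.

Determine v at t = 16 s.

Δv equals the area under the a-t graph; then v = v₀ + Δv.
0–6 s: 10 × 6 = 60 m/s
6–8 s: -8 × 2 = -16 m/s
8–12 s: 2 × 4 = 8 m/s
12–16 s: -1 × 4 = -4 m/s
Δv = 48 m/s, so v(16) = -4 + (48) = 44 m/s.

44 m/s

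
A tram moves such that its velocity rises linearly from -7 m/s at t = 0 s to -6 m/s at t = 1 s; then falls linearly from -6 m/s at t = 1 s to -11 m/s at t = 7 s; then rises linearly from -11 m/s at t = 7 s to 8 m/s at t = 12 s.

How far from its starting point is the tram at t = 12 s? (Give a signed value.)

-65 m

Displacement is the signed area under the v-t curve.
0–1 s: ½(-7 + -6)(1) = -6.5 m
1–7 s: ½(-6 + -11)(6) = -51 m
7–12 s: ½(-11 + 8)(5) = -7.5 m
Net displacement = -65 m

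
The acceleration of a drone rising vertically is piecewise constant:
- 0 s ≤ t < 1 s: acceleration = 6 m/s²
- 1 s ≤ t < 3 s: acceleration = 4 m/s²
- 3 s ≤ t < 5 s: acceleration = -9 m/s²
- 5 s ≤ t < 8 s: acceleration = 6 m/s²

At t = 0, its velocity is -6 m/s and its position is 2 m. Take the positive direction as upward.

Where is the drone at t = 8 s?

On each constant-a segment, Δv = aΔt and Δx = v₀Δt + ½aΔt²; chain segment to segment.
0–1 s: v starts -6 m/s; Δx = -6·1 + ½·6·1² = -3 m; v ends 0 m/s.
1–3 s: v starts 0 m/s; Δx = 0·2 + ½·4·2² = 8 m; v ends 8 m/s.
3–5 s: v starts 8 m/s; Δx = 8·2 + ½·-9·2² = -2 m; v ends -10 m/s.
5–8 s: v starts -10 m/s; Δx = -10·3 + ½·6·3² = -3 m; v ends 8 m/s.
x(8) = 2 + Σ Δx = 2 m.

2 m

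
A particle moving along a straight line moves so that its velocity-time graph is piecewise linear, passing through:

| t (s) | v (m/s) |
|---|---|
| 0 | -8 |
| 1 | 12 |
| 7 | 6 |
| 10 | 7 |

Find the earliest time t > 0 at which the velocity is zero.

t = 0.4 s

v changes sign on 0–1 s (from -8 to 12); the graph is linear there, so v = 0 at t = 0 + (8)·(1 − 0)/(12 − -8) = 0.4 s.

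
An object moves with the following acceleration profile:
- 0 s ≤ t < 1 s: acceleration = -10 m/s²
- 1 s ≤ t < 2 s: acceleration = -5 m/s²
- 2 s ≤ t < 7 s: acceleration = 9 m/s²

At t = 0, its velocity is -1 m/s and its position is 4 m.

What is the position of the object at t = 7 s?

On each constant-a segment, Δv = aΔt and Δx = v₀Δt + ½aΔt²; chain segment to segment.
0–1 s: v starts -1 m/s; Δx = -1·1 + ½·-10·1² = -6 m; v ends -11 m/s.
1–2 s: v starts -11 m/s; Δx = -11·1 + ½·-5·1² = -13.5 m; v ends -16 m/s.
2–7 s: v starts -16 m/s; Δx = -16·5 + ½·9·5² = 32.5 m; v ends 29 m/s.
x(7) = 4 + Σ Δx = 17 m.

17 m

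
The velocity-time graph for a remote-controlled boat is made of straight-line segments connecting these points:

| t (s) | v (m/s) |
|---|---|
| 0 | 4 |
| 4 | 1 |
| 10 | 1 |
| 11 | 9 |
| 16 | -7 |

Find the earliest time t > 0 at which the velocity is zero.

t = 13.8125 s

v changes sign on 11–16 s (from 9 to -7); the graph is linear there, so v = 0 at t = 11 + (-9)·(16 − 11)/(-7 − 9) = 13.8125 s.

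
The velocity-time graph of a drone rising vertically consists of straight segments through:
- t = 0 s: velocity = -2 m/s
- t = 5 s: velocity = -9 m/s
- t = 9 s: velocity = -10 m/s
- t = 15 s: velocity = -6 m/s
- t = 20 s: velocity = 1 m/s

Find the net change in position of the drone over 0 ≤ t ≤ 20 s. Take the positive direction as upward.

-126 m

Displacement is the signed area under the v-t curve.
0–5 s: ½(-2 + -9)(5) = -27.5 m
5–9 s: ½(-9 + -10)(4) = -38 m
9–15 s: ½(-10 + -6)(6) = -48 m
15–20 s: ½(-6 + 1)(5) = -12.5 m
Net displacement = -126 m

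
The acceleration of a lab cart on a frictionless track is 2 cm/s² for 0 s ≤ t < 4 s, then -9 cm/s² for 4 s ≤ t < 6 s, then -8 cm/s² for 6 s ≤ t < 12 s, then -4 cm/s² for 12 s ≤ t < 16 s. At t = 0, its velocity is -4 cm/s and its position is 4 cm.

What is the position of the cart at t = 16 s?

On each constant-a segment, Δv = aΔt and Δx = v₀Δt + ½aΔt²; chain segment to segment.
0–4 s: v starts -4 cm/s; Δx = -4·4 + ½·2·4² = 0 cm; v ends 4 cm/s.
4–6 s: v starts 4 cm/s; Δx = 4·2 + ½·-9·2² = -10 cm; v ends -14 cm/s.
6–12 s: v starts -14 cm/s; Δx = -14·6 + ½·-8·6² = -228 cm; v ends -62 cm/s.
12–16 s: v starts -62 cm/s; Δx = -62·4 + ½·-4·4² = -280 cm; v ends -78 cm/s.
x(16) = 4 + Σ Δx = -514 cm.

-514 cm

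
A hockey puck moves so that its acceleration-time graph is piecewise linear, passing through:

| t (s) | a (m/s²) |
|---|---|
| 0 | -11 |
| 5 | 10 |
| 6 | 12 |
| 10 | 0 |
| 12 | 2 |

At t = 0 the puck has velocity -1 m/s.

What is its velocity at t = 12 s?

Δv equals the area under the a-t graph; then v = v₀ + Δv.
0–5 s: ½(-11 + 10)(5) = -2.5 m/s
5–6 s: ½(10 + 12)(1) = 11 m/s
6–10 s: ½(12 + 0)(4) = 24 m/s
10–12 s: ½(0 + 2)(2) = 2 m/s
Δv = 34.5 m/s, so v(12) = -1 + (34.5) = 33.5 m/s.

33.5 m/s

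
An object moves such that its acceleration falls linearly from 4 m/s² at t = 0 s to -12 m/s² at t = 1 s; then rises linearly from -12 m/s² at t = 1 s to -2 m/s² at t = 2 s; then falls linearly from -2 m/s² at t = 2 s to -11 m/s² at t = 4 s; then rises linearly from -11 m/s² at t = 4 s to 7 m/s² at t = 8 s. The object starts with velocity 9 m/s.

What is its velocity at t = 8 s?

-23 m/s

Δv equals the area under the a-t graph; then v = v₀ + Δv.
0–1 s: ½(4 + -12)(1) = -4 m/s
1–2 s: ½(-12 + -2)(1) = -7 m/s
2–4 s: ½(-2 + -11)(2) = -13 m/s
4–8 s: ½(-11 + 7)(4) = -8 m/s
Δv = -32 m/s, so v(8) = 9 + (-32) = -23 m/s.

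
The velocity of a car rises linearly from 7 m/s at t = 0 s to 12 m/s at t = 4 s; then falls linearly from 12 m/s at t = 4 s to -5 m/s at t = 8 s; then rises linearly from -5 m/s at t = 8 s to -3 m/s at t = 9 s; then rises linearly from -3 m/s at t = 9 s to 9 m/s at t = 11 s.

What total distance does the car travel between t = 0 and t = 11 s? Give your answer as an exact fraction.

Distance (not displacement) is the total path length: add the absolute areas under v-t.
0–4 s: |½(7 + 12)(4)| = 38 m
4–8 s: v = 0 at t = 116/17 s; triangle areas 288/17 + 50/17 = 338/17 m
8–9 s: |½(-5 + -3)(1)| = 4 m
9–11 s: v = 0 at t = 9.5 s; triangle areas 0.75 + 6.75 = 7.5 m
Total distance = 2359/34 m

2359/34 m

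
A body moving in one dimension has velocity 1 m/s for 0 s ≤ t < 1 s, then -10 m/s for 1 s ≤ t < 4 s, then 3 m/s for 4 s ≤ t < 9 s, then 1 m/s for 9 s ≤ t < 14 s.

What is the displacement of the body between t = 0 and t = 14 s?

-9 m

Net displacement equals the area under the velocity-time graph (areas below the axis count negative).
0–1 s: 1 × 1 = 1 m
1–4 s: -10 × 3 = -30 m
4–9 s: 3 × 5 = 15 m
9–14 s: 1 × 5 = 5 m
Net displacement = -9 m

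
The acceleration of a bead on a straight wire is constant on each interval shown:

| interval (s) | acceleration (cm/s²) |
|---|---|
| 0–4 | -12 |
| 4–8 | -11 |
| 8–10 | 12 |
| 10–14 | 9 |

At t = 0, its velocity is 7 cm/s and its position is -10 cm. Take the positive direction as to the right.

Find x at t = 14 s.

On each constant-a segment, Δv = aΔt and Δx = v₀Δt + ½aΔt²; chain segment to segment.
0–4 s: v starts 7 cm/s; Δx = 7·4 + ½·-12·4² = -68 cm; v ends -41 cm/s.
4–8 s: v starts -41 cm/s; Δx = -41·4 + ½·-11·4² = -252 cm; v ends -85 cm/s.
8–10 s: v starts -85 cm/s; Δx = -85·2 + ½·12·2² = -146 cm; v ends -61 cm/s.
10–14 s: v starts -61 cm/s; Δx = -61·4 + ½·9·4² = -172 cm; v ends -25 cm/s.
x(14) = -10 + Σ Δx = -648 cm.

-648 cm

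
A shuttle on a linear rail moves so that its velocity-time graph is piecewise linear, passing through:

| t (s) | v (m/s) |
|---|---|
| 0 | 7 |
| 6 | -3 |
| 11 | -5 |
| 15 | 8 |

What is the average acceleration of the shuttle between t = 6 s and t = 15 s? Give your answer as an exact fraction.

Average acceleration = Δv/Δt = (8 − -3)/(15 − 6) = 11/9 m/s².

11/9 m/s²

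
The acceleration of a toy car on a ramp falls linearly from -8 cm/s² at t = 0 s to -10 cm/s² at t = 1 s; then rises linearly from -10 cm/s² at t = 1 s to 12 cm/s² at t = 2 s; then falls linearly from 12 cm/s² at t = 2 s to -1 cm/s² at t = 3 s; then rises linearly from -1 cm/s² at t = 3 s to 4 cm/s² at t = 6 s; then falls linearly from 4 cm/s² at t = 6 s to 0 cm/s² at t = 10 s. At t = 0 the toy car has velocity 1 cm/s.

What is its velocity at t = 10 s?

Δv equals the area under the a-t graph; then v = v₀ + Δv.
0–1 s: ½(-8 + -10)(1) = -9 cm/s
1–2 s: ½(-10 + 12)(1) = 1 cm/s
2–3 s: ½(12 + -1)(1) = 5.5 cm/s
3–6 s: ½(-1 + 4)(3) = 4.5 cm/s
6–10 s: ½(4 + 0)(4) = 8 cm/s
Δv = 10 cm/s, so v(10) = 1 + (10) = 11 cm/s.

11 cm/s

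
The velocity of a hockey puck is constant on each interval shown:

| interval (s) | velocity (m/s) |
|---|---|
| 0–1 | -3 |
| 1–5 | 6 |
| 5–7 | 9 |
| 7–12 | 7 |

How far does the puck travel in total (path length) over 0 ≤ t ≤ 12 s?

80 m

Total distance travelled is ∫|v| dt — sum the magnitudes of each area piece.
0–1 s: |-3| × 1 = 3 m
1–5 s: |6| × 4 = 24 m
5–7 s: |9| × 2 = 18 m
7–12 s: |7| × 5 = 35 m
Total distance = 80 m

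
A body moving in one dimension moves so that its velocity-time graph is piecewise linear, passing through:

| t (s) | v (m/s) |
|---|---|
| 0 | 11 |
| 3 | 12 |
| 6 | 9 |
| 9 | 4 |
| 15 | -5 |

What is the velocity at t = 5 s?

10 m/s

On 3–6 s the graph is linear from 12 to 9 m/s: v(5) = 12 + (9 − 12)·(5 − 3)/(6 − 3) = 10 m/s.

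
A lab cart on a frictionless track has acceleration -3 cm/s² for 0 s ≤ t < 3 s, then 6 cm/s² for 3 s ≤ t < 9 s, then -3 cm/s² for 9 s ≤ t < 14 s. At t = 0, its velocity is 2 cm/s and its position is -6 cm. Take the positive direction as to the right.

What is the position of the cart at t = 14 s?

On each constant-a segment, Δv = aΔt and Δx = v₀Δt + ½aΔt²; chain segment to segment.
0–3 s: v starts 2 cm/s; Δx = 2·3 + ½·-3·3² = -7.5 cm; v ends -7 cm/s.
3–9 s: v starts -7 cm/s; Δx = -7·6 + ½·6·6² = 66 cm; v ends 29 cm/s.
9–14 s: v starts 29 cm/s; Δx = 29·5 + ½·-3·5² = 107.5 cm; v ends 14 cm/s.
x(14) = -6 + Σ Δx = 160 cm.

160 cm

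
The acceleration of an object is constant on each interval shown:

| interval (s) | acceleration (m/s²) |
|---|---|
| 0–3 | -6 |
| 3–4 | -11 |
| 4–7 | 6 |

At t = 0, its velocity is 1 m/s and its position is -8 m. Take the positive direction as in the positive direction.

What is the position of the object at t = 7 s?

-111.5 m

On each constant-a segment, Δv = aΔt and Δx = v₀Δt + ½aΔt²; chain segment to segment.
0–3 s: v starts 1 m/s; Δx = 1·3 + ½·-6·3² = -24 m; v ends -17 m/s.
3–4 s: v starts -17 m/s; Δx = -17·1 + ½·-11·1² = -22.5 m; v ends -28 m/s.
4–7 s: v starts -28 m/s; Δx = -28·3 + ½·6·3² = -57 m; v ends -10 m/s.
x(7) = -8 + Σ Δx = -111.5 m.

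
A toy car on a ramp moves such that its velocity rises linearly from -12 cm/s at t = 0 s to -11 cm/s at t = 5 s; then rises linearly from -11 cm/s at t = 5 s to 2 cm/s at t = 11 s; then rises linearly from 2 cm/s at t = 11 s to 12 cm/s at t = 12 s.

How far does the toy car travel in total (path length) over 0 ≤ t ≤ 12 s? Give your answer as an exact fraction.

Distance (not displacement) is the total path length: add the absolute areas under v-t.
0–5 s: |½(-12 + -11)(5)| = 57.5 cm
5–11 s: v = 0 at t = 131/13 s; triangle areas 363/13 + 12/13 = 375/13 cm
11–12 s: |½(2 + 12)(1)| = 7 cm
Total distance = 2427/26 cm

2427/26 cm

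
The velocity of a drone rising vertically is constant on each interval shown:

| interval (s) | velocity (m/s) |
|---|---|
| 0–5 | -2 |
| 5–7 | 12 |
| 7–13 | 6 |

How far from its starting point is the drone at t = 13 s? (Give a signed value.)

Displacement is the signed area under the v-t curve.
0–5 s: -2 × 5 = -10 m
5–7 s: 12 × 2 = 24 m
7–13 s: 6 × 6 = 36 m
Net displacement = 50 m

50 m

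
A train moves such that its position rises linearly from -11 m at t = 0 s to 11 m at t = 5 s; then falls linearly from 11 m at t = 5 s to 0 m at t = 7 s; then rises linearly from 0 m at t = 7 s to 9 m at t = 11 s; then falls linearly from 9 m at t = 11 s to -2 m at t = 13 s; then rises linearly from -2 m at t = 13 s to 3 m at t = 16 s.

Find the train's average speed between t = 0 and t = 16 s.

3.625 m/s

Average speed = (total path length)/(elapsed time); on a piecewise-linear x-t graph the path length is Σ|Δx|.
0–5 s: |Δx| = |11 − -11| = 22 m
5–7 s: |Δx| = |0 − 11| = 11 m
7–11 s: |Δx| = |9 − 0| = 9 m
11–13 s: |Δx| = |-2 − 9| = 11 m
13–16 s: |Δx| = |3 − -2| = 5 m
Total path = 58 m; average speed = 58/16 = 3.625 m/s.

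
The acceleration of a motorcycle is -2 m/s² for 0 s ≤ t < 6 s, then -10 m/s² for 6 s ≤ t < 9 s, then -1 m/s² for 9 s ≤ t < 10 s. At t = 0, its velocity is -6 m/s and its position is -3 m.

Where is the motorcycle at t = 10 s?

-222.5 m

On each constant-a segment, Δv = aΔt and Δx = v₀Δt + ½aΔt²; chain segment to segment.
0–6 s: v starts -6 m/s; Δx = -6·6 + ½·-2·6² = -72 m; v ends -18 m/s.
6–9 s: v starts -18 m/s; Δx = -18·3 + ½·-10·3² = -99 m; v ends -48 m/s.
9–10 s: v starts -48 m/s; Δx = -48·1 + ½·-1·1² = -48.5 m; v ends -49 m/s.
x(10) = -3 + Σ Δx = -222.5 m.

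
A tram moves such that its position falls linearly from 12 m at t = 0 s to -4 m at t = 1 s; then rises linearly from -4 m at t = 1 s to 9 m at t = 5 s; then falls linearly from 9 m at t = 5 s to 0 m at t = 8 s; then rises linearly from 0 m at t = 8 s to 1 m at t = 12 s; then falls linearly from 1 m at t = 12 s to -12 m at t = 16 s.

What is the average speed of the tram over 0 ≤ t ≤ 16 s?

Average speed = (total path length)/(elapsed time); on a piecewise-linear x-t graph the path length is Σ|Δx|.
0–1 s: |Δx| = |-4 − 12| = 16 m
1–5 s: |Δx| = |9 − -4| = 13 m
5–8 s: |Δx| = |0 − 9| = 9 m
8–12 s: |Δx| = |1 − 0| = 1 m
12–16 s: |Δx| = |-12 − 1| = 13 m
Total path = 52 m; average speed = 52/16 = 3.25 m/s.

3.25 m/s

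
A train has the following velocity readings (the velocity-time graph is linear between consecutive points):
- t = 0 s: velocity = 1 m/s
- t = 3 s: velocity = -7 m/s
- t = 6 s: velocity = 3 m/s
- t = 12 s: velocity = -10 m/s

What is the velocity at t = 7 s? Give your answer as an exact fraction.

5/6 m/s

On 6–12 s the graph is linear from 3 to -10 m/s: v(7) = 3 + (-10 − 3)·(7 − 6)/(12 − 6) = 5/6 m/s.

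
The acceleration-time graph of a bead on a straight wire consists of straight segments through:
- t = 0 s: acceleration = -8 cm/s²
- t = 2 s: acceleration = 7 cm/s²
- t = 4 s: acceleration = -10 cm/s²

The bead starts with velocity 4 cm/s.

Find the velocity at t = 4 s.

0 cm/s

Δv equals the area under the a-t graph; then v = v₀ + Δv.
0–2 s: ½(-8 + 7)(2) = -1 cm/s
2–4 s: ½(7 + -10)(2) = -3 cm/s
Δv = -4 cm/s, so v(4) = 4 + (-4) = 0 cm/s.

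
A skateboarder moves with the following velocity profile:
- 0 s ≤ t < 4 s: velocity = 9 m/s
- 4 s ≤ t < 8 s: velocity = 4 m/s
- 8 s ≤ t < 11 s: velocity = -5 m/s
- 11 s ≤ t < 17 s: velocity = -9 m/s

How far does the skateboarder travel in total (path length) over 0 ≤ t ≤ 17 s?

121 m

Total distance travelled is ∫|v| dt — sum the magnitudes of each area piece.
0–4 s: |9| × 4 = 36 m
4–8 s: |4| × 4 = 16 m
8–11 s: |-5| × 3 = 15 m
11–17 s: |-9| × 6 = 54 m
Total distance = 121 m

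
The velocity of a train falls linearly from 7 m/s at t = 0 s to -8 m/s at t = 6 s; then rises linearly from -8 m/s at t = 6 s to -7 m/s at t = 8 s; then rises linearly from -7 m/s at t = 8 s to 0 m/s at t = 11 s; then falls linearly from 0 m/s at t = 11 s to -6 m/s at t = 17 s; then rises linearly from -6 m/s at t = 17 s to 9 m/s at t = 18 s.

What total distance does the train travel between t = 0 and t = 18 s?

Distance (not displacement) is the total path length: add the absolute areas under v-t.
0–6 s: v = 0 at t = 2.8 s; triangle areas 9.8 + 12.8 = 22.6 m
6–8 s: |½(-8 + -7)(2)| = 15 m
8–11 s: |½(-7 + 0)(3)| = 10.5 m
11–17 s: |½(0 + -6)(6)| = 18 m
17–18 s: v = 0 at t = 17.4 s; triangle areas 1.2 + 2.7 = 3.9 m
Total distance = 70 m

70 m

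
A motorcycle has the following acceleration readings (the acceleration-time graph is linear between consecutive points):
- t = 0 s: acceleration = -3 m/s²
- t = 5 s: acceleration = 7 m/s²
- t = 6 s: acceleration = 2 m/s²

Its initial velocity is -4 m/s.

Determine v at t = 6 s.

10.5 m/s

Δv equals the area under the a-t graph; then v = v₀ + Δv.
0–5 s: ½(-3 + 7)(5) = 10 m/s
5–6 s: ½(7 + 2)(1) = 4.5 m/s
Δv = 14.5 m/s, so v(6) = -4 + (14.5) = 10.5 m/s.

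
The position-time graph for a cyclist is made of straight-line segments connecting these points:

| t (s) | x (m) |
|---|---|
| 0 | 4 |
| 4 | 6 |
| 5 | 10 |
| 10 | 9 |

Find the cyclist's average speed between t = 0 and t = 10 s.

0.7 m/s

Average speed = (total path length)/(elapsed time); on a piecewise-linear x-t graph the path length is Σ|Δx|.
0–4 s: |Δx| = |6 − 4| = 2 m
4–5 s: |Δx| = |10 − 6| = 4 m
5–10 s: |Δx| = |9 − 10| = 1 m
Total path = 7 m; average speed = 7/10 = 0.7 m/s.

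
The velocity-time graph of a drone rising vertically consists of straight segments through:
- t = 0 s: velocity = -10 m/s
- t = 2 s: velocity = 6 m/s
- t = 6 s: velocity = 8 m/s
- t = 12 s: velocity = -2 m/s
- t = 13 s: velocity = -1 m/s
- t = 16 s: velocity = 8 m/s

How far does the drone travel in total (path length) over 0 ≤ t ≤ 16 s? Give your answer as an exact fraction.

Total distance travelled is ∫|v| dt — sum the magnitudes of each area piece.
0–2 s: v = 0 at t = 1.25 s; triangle areas 6.25 + 2.25 = 8.5 m
2–6 s: |½(6 + 8)(4)| = 28 m
6–12 s: v = 0 at t = 10.8 s; triangle areas 19.2 + 1.2 = 20.4 m
12–13 s: |½(-2 + -1)(1)| = 1.5 m
13–16 s: v = 0 at t = 40/3 s; triangle areas 1/6 + 32/3 = 65/6 m
Total distance = 2077/30 m

2077/30 m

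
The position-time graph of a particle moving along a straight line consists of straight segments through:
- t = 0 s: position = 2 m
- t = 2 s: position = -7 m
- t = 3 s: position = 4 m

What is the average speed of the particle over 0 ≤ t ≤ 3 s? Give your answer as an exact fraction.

20/3 m/s

Average speed = (total path length)/(elapsed time); on a piecewise-linear x-t graph the path length is Σ|Δx|.
0–2 s: |Δx| = |-7 − 2| = 9 m
2–3 s: |Δx| = |4 − -7| = 11 m
Total path = 20 m; average speed = 20/3 = 20/3 m/s.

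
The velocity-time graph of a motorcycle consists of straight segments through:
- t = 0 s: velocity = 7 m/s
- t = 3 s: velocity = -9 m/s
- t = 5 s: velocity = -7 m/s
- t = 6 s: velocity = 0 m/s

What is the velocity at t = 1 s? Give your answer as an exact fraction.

5/3 m/s

On 0–3 s the graph is linear from 7 to -9 m/s: v(1) = 7 + (-9 − 7)·(1 − 0)/(3 − 0) = 5/3 m/s.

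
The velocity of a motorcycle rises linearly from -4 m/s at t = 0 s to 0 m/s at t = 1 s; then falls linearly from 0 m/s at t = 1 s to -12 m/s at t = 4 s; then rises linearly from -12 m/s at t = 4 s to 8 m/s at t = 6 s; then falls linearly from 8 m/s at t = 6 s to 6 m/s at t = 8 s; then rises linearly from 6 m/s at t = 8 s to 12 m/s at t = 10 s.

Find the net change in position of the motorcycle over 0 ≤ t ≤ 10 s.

8 m

Net displacement equals the area under the velocity-time graph (areas below the axis count negative).
0–1 s: ½(-4 + 0)(1) = -2 m
1–4 s: ½(0 + -12)(3) = -18 m
4–6 s: ½(-12 + 8)(2) = -4 m
6–8 s: ½(8 + 6)(2) = 14 m
8–10 s: ½(6 + 12)(2) = 18 m
Net displacement = 8 m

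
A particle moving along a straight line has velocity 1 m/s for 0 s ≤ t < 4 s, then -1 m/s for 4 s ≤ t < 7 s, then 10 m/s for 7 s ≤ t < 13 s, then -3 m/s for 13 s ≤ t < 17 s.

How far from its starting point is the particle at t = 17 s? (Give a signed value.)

Net displacement equals the area under the velocity-time graph (areas below the axis count negative).
0–4 s: 1 × 4 = 4 m
4–7 s: -1 × 3 = -3 m
7–13 s: 10 × 6 = 60 m
13–17 s: -3 × 4 = -12 m
Net displacement = 49 m

49 m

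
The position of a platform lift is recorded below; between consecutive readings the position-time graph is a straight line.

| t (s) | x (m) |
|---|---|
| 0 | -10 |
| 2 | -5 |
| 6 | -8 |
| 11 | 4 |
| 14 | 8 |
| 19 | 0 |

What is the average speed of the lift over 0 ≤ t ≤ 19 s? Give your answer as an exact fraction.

32/19 m/s

Average speed = (total path length)/(elapsed time); on a piecewise-linear x-t graph the path length is Σ|Δx|.
0–2 s: |Δx| = |-5 − -10| = 5 m
2–6 s: |Δx| = |-8 − -5| = 3 m
6–11 s: |Δx| = |4 − -8| = 12 m
11–14 s: |Δx| = |8 − 4| = 4 m
14–19 s: |Δx| = |0 − 8| = 8 m
Total path = 32 m; average speed = 32/19 = 32/19 m/s.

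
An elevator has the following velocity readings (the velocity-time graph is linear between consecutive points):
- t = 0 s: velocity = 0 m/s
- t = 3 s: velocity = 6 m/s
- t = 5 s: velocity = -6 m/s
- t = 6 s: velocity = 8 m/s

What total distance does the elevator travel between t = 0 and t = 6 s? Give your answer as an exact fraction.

130/7 m

Total distance travelled is ∫|v| dt — sum the magnitudes of each area piece.
0–3 s: |½(0 + 6)(3)| = 9 m
3–5 s: v = 0 at t = 4 s; triangle areas 3 + 3 = 6 m
5–6 s: v = 0 at t = 38/7 s; triangle areas 9/7 + 16/7 = 25/7 m
Total distance = 130/7 m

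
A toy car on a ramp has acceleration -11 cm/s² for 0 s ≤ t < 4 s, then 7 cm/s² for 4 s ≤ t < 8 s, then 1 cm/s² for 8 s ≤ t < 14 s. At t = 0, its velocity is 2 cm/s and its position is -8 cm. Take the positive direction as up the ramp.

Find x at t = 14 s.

On each constant-a segment, Δv = aΔt and Δx = v₀Δt + ½aΔt²; chain segment to segment.
0–4 s: v starts 2 cm/s; Δx = 2·4 + ½·-11·4² = -80 cm; v ends -42 cm/s.
4–8 s: v starts -42 cm/s; Δx = -42·4 + ½·7·4² = -112 cm; v ends -14 cm/s.
8–14 s: v starts -14 cm/s; Δx = -14·6 + ½·1·6² = -66 cm; v ends -8 cm/s.
x(14) = -8 + Σ Δx = -266 cm.

-266 cm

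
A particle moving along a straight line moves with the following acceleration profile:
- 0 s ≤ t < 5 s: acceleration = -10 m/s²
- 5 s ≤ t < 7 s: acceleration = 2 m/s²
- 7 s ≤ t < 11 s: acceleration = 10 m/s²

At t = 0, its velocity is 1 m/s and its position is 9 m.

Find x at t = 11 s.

On each constant-a segment, Δv = aΔt and Δx = v₀Δt + ½aΔt²; chain segment to segment.
0–5 s: v starts 1 m/s; Δx = 1·5 + ½·-10·5² = -120 m; v ends -49 m/s.
5–7 s: v starts -49 m/s; Δx = -49·2 + ½·2·2² = -94 m; v ends -45 m/s.
7–11 s: v starts -45 m/s; Δx = -45·4 + ½·10·4² = -100 m; v ends -5 m/s.
x(11) = 9 + Σ Δx = -305 m.

-305 m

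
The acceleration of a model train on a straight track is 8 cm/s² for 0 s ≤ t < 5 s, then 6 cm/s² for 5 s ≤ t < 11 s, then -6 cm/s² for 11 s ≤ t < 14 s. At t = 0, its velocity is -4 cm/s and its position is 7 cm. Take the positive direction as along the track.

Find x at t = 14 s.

On each constant-a segment, Δv = aΔt and Δx = v₀Δt + ½aΔt²; chain segment to segment.
0–5 s: v starts -4 cm/s; Δx = -4·5 + ½·8·5² = 80 cm; v ends 36 cm/s.
5–11 s: v starts 36 cm/s; Δx = 36·6 + ½·6·6² = 324 cm; v ends 72 cm/s.
11–14 s: v starts 72 cm/s; Δx = 72·3 + ½·-6·3² = 189 cm; v ends 54 cm/s.
x(14) = 7 + Σ Δx = 600 cm.

600 cm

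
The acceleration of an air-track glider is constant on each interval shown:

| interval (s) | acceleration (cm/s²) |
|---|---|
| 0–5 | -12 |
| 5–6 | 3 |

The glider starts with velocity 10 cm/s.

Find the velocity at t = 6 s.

Δv equals the area under the a-t graph; then v = v₀ + Δv.
0–5 s: -12 × 5 = -60 cm/s
5–6 s: 3 × 1 = 3 cm/s
Δv = -57 cm/s, so v(6) = 10 + (-57) = -47 cm/s.

-47 cm/s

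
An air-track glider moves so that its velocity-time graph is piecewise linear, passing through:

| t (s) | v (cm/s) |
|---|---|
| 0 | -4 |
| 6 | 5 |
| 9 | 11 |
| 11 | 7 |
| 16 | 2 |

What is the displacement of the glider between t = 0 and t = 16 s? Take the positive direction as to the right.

Net displacement equals the area under the velocity-time graph (areas below the axis count negative).
0–6 s: ½(-4 + 5)(6) = 3 cm
6–9 s: ½(5 + 11)(3) = 24 cm
9–11 s: ½(11 + 7)(2) = 18 cm
11–16 s: ½(7 + 2)(5) = 22.5 cm
Net displacement = 67.5 cm

67.5 cm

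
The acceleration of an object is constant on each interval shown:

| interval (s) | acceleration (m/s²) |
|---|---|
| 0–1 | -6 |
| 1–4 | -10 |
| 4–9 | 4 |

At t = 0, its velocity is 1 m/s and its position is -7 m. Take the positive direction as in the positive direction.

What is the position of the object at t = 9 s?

On each constant-a segment, Δv = aΔt and Δx = v₀Δt + ½aΔt²; chain segment to segment.
0–1 s: v starts 1 m/s; Δx = 1·1 + ½·-6·1² = -2 m; v ends -5 m/s.
1–4 s: v starts -5 m/s; Δx = -5·3 + ½·-10·3² = -60 m; v ends -35 m/s.
4–9 s: v starts -35 m/s; Δx = -35·5 + ½·4·5² = -125 m; v ends -15 m/s.
x(9) = -7 + Σ Δx = -194 m.

-194 m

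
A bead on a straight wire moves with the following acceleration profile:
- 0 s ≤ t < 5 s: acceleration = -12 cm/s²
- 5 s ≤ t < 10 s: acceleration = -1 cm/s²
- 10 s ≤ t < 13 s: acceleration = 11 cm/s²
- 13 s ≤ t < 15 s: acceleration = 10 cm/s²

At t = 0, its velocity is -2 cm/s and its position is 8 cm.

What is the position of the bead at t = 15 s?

-674 cm

On each constant-a segment, Δv = aΔt and Δx = v₀Δt + ½aΔt²; chain segment to segment.
0–5 s: v starts -2 cm/s; Δx = -2·5 + ½·-12·5² = -160 cm; v ends -62 cm/s.
5–10 s: v starts -62 cm/s; Δx = -62·5 + ½·-1·5² = -322.5 cm; v ends -67 cm/s.
10–13 s: v starts -67 cm/s; Δx = -67·3 + ½·11·3² = -151.5 cm; v ends -34 cm/s.
13–15 s: v starts -34 cm/s; Δx = -34·2 + ½·10·2² = -48 cm; v ends -14 cm/s.
x(15) = 8 + Σ Δx = -674 cm.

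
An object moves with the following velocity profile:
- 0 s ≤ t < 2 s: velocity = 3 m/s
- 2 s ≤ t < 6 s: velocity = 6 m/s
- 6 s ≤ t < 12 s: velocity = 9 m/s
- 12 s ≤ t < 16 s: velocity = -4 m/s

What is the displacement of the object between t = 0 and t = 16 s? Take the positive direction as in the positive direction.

68 m

Net displacement equals the area under the velocity-time graph (areas below the axis count negative).
0–2 s: 3 × 2 = 6 m
2–6 s: 6 × 4 = 24 m
6–12 s: 9 × 6 = 54 m
12–16 s: -4 × 4 = -16 m
Net displacement = 68 m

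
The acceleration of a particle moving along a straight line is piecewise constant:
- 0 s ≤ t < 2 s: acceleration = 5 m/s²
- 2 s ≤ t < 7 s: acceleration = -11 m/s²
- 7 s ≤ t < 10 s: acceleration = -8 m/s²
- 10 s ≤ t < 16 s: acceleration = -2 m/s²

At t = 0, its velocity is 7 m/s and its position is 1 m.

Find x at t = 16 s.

-585.5 m

On each constant-a segment, Δv = aΔt and Δx = v₀Δt + ½aΔt²; chain segment to segment.
0–2 s: v starts 7 m/s; Δx = 7·2 + ½·5·2² = 24 m; v ends 17 m/s.
2–7 s: v starts 17 m/s; Δx = 17·5 + ½·-11·5² = -52.5 m; v ends -38 m/s.
7–10 s: v starts -38 m/s; Δx = -38·3 + ½·-8·3² = -150 m; v ends -62 m/s.
10–16 s: v starts -62 m/s; Δx = -62·6 + ½·-2·6² = -408 m; v ends -74 m/s.
x(16) = 1 + Σ Δx = -585.5 m.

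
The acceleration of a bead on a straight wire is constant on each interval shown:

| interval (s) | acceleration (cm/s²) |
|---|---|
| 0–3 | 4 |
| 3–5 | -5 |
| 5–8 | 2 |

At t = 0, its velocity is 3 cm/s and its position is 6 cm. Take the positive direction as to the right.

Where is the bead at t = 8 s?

On each constant-a segment, Δv = aΔt and Δx = v₀Δt + ½aΔt²; chain segment to segment.
0–3 s: v starts 3 cm/s; Δx = 3·3 + ½·4·3² = 27 cm; v ends 15 cm/s.
3–5 s: v starts 15 cm/s; Δx = 15·2 + ½·-5·2² = 20 cm; v ends 5 cm/s.
5–8 s: v starts 5 cm/s; Δx = 5·3 + ½·2·3² = 24 cm; v ends 11 cm/s.
x(8) = 6 + Σ Δx = 77 cm.

77 cm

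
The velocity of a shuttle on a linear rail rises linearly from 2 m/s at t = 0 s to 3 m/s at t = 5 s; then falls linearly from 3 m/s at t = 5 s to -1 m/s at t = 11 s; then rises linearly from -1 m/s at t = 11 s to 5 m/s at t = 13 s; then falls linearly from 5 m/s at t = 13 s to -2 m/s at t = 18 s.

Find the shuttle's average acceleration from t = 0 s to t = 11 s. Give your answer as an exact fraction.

Average acceleration = Δv/Δt = (-1 − 2)/(11 − 0) = -3/11 m/s².

-3/11 m/s²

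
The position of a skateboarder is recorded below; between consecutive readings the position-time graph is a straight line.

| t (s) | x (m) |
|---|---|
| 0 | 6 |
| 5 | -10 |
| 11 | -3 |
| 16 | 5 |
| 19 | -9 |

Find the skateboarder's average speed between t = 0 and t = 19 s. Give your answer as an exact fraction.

45/19 m/s

Average speed = (total path length)/(elapsed time); on a piecewise-linear x-t graph the path length is Σ|Δx|.
0–5 s: |Δx| = |-10 − 6| = 16 m
5–11 s: |Δx| = |-3 − -10| = 7 m
11–16 s: |Δx| = |5 − -3| = 8 m
16–19 s: |Δx| = |-9 − 5| = 14 m
Total path = 45 m; average speed = 45/19 = 45/19 m/s.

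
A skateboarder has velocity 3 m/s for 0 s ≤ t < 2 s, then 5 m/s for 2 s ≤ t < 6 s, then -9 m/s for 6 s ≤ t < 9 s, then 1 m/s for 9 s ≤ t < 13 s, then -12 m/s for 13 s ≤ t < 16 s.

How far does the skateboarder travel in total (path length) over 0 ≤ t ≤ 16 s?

93 m

Distance (not displacement) is the total path length: add the absolute areas under v-t.
0–2 s: |3| × 2 = 6 m
2–6 s: |5| × 4 = 20 m
6–9 s: |-9| × 3 = 27 m
9–13 s: |1| × 4 = 4 m
13–16 s: |-12| × 3 = 36 m
Total distance = 93 m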